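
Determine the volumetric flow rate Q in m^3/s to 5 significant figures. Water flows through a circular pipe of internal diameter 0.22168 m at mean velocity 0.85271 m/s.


Approach: apply the continuity equation for pipe flow, Q = A * v with A = pi*(D/2)^2.
A = pi*(0.22168/2)^2 = 0.03859605 m^2
Q = 0.03859605 * 0.85271 = 0.032911 m^3/s
Therefore the volumetric flow rate Q = 0.032911 m^3/s.


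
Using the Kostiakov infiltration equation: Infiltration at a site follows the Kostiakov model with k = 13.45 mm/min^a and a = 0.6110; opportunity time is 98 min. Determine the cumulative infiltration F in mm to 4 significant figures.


Approach: apply the Kostiakov infiltration equation, F = k*t^a.
F = 13.45 * 98^0.6110 = 221.5 mm
Therefore the cumulative infiltration F = 221.5 mm.


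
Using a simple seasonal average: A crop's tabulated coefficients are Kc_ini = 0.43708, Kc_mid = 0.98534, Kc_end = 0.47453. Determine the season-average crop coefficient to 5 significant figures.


Approach: apply a simple seasonal average, Kc_avg = (Kc_ini + Kc_mid + Kc_end)/3.
Kc_avg = (0.43708 + 0.98534 + 0.47453)/3 = 0.63232
Therefore the season-average crop coefficient = 0.63232.


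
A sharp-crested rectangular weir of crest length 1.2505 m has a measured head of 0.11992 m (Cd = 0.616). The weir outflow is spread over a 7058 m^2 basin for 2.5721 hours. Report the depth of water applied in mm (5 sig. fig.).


Approach: apply the rectangular weir equation with a volume-to-depth conversion, Q = (2/3)*Cd*L*sqrt(2g)*H^1.5; d = Q*t/A * 1000.
Step 1 — weir discharge:
  Q = (2/3)*0.616*1.2505*sqrt(2*9.81)*0.11992^1.5 = 0.09446264 m^3/s
Step 2 — volume: V = 0.09446264 * 2.5721*3600 = 874.6825 m^3
Step 3 — depth: d = V/A * 1000 = 874.6825/7058 * 1000 = 123.93 mm
Therefore the depth of water applied = 123.93 mm.


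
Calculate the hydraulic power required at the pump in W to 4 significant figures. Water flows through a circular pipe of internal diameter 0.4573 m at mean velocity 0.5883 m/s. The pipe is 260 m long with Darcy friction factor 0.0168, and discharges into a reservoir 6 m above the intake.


Approach: apply continuity + Darcy-Weisbach + hydraulic power, Q = A*v; hf = f*(L/D)*(v^2/(2g)); H = static + hf; P = rho*g*Q*H.
Step 1 — flow rate (continuity, Q = A*v):
  A = pi*(0.4573/2)^2 = 0.164245 m^2
  Q = 0.164245 * 0.5883 = 0.0966254 m^3/s
Step 2 — friction head loss (Darcy-Weisbach):
  hf = 0.0168 * (260/0.4573) * (0.5883^2 / (2*9.81))
  hf = 0.168492 m
Step 3 — total head: H = 6 + 0.168492 = 6.16849 m
Step 4 — hydraulic power (P = rho*g*Q*H):
  P = 1000 * 9.81 * 0.0966254 * 6.16849 = 5847 W
Therefore the hydraulic power required at the pump = 5847 W.


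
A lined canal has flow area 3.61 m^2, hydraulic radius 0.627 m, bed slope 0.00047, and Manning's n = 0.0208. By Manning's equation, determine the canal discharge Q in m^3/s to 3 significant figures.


Approach: apply Manning's equation, Q = (1/n)*A*R^(2/3)*S^(1/2).
Q = (1/0.0208) * 3.61 * 0.627^(2/3) * 0.00047^(1/2) = 2.76 m^3/s
Therefore the canal discharge Q = 2.76 m^3/s.


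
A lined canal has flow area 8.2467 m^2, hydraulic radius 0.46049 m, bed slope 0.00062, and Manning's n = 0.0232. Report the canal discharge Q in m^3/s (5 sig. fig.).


Approach: apply Manning's equation, Q = (1/n)*A*R^(2/3)*S^(1/2).
Q = (1/0.0232) * 8.2467 * 0.46049^(2/3) * 0.00062^(1/2) = 5.2780 m^3/s
Therefore the canal discharge Q = 5.2780 m^3/s.


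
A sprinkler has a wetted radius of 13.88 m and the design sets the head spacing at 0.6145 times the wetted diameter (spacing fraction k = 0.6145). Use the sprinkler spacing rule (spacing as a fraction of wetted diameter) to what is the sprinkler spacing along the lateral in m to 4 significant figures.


Approach: apply the sprinkler spacing rule (spacing as a fraction of wetted diameter), S = k*(2*R).
S = 0.6145 * (2 * 13.88) = 17.06 m
Therefore the sprinkler spacing along the lateral = 17.06 m.


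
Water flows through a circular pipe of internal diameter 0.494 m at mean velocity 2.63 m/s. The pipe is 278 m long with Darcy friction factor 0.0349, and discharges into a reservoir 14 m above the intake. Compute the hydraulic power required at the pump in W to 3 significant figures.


Approach: apply continuity + Darcy-Weisbach + hydraulic power, Q = A*v; hf = f*(L/D)*(v^2/(2g)); H = static + hf; P = rho*g*Q*H.
Step 1 — flow rate (continuity, Q = A*v):
  A = pi*(0.494/2)^2 = 0.19167 m^2
  Q = 0.19167 * 2.63 = 0.50408 m^3/s
Step 2 — friction head loss (Darcy-Weisbach):
  hf = 0.0349 * (278/0.494) * (2.63^2 / (2*9.81))
  hf = 6.9240 m
Step 3 — total head: H = 14 + 6.9240 = 20.924 m
Step 4 — hydraulic power (P = rho*g*Q*H):
  P = 1000 * 9.81 * 0.50408 * 20.924 = 103000 W
Therefore the hydraulic power required at the pump = 103000 W.


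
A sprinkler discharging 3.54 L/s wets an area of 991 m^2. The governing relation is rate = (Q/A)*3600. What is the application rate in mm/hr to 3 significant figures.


rate = (3.54 / 991) * 3600 = 12.9 mm/hr
Therefore the application rate = 12.9 mm/hr.


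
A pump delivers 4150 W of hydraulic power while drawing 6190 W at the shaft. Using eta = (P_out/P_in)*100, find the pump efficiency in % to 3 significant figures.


eta = (4150 / 6190) * 100 = 67.0 %
Therefore the pump efficiency = 67.0 %.


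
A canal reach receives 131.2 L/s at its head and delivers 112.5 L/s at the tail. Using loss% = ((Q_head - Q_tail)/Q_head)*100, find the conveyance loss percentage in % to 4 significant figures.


loss = ((131.2 - 112.5)/131.2)*100 = 14.25 %
Therefore the conveyance loss percentage = 14.25 %.


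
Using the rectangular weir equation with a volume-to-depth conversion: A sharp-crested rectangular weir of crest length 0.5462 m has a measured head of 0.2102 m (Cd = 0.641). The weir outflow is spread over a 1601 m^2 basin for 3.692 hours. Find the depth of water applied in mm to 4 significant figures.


Approach: apply the rectangular weir equation with a volume-to-depth conversion, Q = (2/3)*Cd*L*sqrt(2g)*H^1.5; d = Q*t/A * 1000.
Step 1 — weir discharge:
  Q = (2/3)*0.641*0.5462*sqrt(2*9.81)*0.2102^1.5 = 0.0996362 m^3/s
Step 2 — volume: V = 0.0996362 * 3.692*3600 = 1324.28 m^3
Step 3 — depth: d = V/A * 1000 = 1324.28/1601 * 1000 = 827.2 mm
Therefore the depth of water applied = 827.2 mm.


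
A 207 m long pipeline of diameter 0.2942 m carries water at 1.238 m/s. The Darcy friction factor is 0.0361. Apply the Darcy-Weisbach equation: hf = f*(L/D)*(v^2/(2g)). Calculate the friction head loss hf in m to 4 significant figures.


hf = 0.0361 * (207/0.2942) * (1.238^2 / (2*9.81))
hf = 1.984 m
Therefore the friction head loss hf = 1.984 m.


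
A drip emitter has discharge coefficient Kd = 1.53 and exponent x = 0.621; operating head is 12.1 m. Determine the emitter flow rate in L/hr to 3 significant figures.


Approach: apply the emitter characteristic equation, q = Kd * h^x.
q = 1.53 * 12.1^0.621 = 7.20 L/hr
Therefore the emitter flow rate = 7.20 L/hr.


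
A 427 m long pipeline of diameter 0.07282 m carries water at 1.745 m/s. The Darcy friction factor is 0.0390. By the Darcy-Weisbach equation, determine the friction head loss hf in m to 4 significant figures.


Approach: apply the Darcy-Weisbach equation, hf = f*(L/D)*(v^2/(2g)).
hf = 0.0390 * (427/0.07282) * (1.745^2 / (2*9.81))
hf = 35.49 m
Therefore the friction head loss hf = 35.49 m.


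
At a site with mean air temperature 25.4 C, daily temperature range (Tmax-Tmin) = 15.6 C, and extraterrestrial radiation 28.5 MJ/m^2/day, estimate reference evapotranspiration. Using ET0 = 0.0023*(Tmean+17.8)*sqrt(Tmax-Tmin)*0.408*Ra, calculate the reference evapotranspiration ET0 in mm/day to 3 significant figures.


ET0 = 0.0023*(25.4+17.8)*sqrt(15.6)*0.408*28.5 = 4.56 mm/day
Therefore the reference evapotranspiration ET0 = 4.56 mm/day.


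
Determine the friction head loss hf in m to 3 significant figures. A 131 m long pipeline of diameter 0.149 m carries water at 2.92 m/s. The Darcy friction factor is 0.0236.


Approach: apply the Darcy-Weisbach equation, hf = f*(L/D)*(v^2/(2g)).
hf = 0.0236 * (131/0.149) * (2.92^2 / (2*9.81))
hf = 9.02 m
Therefore the friction head loss hf = 9.02 m.


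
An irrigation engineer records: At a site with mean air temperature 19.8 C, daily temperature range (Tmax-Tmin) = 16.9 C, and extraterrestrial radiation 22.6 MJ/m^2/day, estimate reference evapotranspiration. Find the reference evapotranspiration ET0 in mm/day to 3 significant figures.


Approach: apply the Hargreaves-Samani method, ET0 = 0.0023*(Tmean+17.8)*sqrt(Tmax-Tmin)*0.408*Ra.
ET0 = 0.0023*(19.8+17.8)*sqrt(16.9)*0.408*22.6 = 3.28 mm/day
Therefore the reference evapotranspiration ET0 = 3.28 mm/day.


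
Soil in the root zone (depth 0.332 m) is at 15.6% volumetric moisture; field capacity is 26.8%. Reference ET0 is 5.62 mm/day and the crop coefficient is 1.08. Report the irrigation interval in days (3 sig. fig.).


Approach: apply soil-water budget scheduling, SMD = (FC-theta)/100*depth*1000; ETc = ET0*Kc; interval = SMD/ETc.
Step 1 — soil moisture deficit:
  SMD = (26.8 - 15.6)/100 * 0.332 * 1000 = 37.184 mm
Step 2 — daily crop ET (ETc = ET0*Kc):
  ETc = 5.62 * 1.08 = 6.0696 mm/day
Step 3 — irrigation interval (SMD/ETc):
  interval = 37.184 / 6.0696 = 6.13 days
Therefore the irrigation interval = 6.13 days.


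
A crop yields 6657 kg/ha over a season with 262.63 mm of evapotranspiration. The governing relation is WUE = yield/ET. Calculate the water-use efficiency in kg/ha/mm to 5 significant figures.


WUE = 6657 / 262.63 = 25.347 kg/ha/mm
Therefore the water-use efficiency = 25.347 kg/ha/mm.


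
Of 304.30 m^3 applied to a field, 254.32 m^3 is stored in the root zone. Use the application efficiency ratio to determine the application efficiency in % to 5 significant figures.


Approach: apply the application efficiency ratio, Ea = (stored/applied)*100.
Ea = (254.32/304.30)*100 = 83.575 %
Therefore the application efficiency = 83.575 %.


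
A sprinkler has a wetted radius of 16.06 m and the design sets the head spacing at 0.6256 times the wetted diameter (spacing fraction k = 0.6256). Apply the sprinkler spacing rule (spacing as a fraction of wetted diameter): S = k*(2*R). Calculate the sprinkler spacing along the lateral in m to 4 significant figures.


S = 0.6256 * (2 * 16.06) = 20.09 m
Therefore the sprinkler spacing along the lateral = 20.09 m.


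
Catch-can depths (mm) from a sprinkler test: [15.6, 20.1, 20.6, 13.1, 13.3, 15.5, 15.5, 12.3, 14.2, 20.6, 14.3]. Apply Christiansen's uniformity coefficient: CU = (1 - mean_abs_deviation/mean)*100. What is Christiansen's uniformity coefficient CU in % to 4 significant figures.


mean = 15.9182 mm
mean |d_i - mean| = 2.46281 mm
CU = (1 - 2.46281/15.9182)*100 = 84.53 %
Therefore Christiansen's uniformity coefficient CU = 84.53 %.


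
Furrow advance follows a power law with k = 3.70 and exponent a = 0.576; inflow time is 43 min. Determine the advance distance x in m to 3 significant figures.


Approach: apply the power-law advance function, x = k*t^a.
x = 3.70 * 43^0.576 = 32.3 m
Therefore the advance distance x = 32.3 m.


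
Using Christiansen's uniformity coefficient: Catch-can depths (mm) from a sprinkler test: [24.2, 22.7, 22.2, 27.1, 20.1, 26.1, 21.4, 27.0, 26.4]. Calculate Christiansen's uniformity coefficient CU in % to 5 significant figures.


Approach: apply Christiansen's uniformity coefficient, CU = (1 - mean_abs_deviation/mean)*100.
mean = 24.13333 mm
mean |d_i - mean| = 2.251852 mm
CU = (1 - 2.251852/24.13333)*100 = 90.669 %
Therefore Christiansen's uniformity coefficient CU = 90.669 %.


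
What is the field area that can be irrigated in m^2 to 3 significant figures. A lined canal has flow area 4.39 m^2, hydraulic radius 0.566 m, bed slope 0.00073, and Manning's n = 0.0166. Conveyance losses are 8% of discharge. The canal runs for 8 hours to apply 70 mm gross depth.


Approach: apply Manning's equation with a conveyance and depth budget, Q = (1/n)*A*R^(2/3)*S^(1/2); Q_field = Q*(1-loss); Area = Q_field*t/(d/1000).
Step 1 — canal discharge (Manning's equation):
  Q = (1/0.0166) * 4.39 * 0.566^(2/3) * 0.00073^(1/2) = 4.8891 m^3/s
Step 2 — delivered flow: Q_field = 4.8891*(1 - 8/100) = 4.4980 m^3/s
Step 3 — volume delivered: V = 4.4980 * 8*3600 = 129540 m^3
Step 4 — area served: A = V / (depth/1000) = 129540 / 0.07 = 1850000 m^2
Therefore the field area that can be irrigated = 1850000 m^2.


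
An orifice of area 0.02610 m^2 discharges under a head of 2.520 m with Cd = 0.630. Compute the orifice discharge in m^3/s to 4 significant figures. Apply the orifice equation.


Approach: apply the orifice equation, Q = Cd*A*sqrt(2*g*h).
Q = 0.630 * 0.02610 * sqrt(2*9.81*2.520) = 0.1156 m^3/s
Therefore the orifice discharge = 0.1156 m^3/s.


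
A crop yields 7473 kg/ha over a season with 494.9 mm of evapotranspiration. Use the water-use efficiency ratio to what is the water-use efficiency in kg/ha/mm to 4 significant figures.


Approach: apply the water-use efficiency ratio, WUE = yield/ET.
WUE = 7473 / 494.9 = 15.10 kg/ha/mm
Therefore the water-use efficiency = 15.10 kg/ha/mm.


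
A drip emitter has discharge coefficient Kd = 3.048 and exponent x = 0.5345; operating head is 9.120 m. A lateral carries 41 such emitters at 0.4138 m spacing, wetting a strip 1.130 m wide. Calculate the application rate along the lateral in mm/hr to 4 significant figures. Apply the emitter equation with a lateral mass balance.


Approach: apply the emitter equation with a lateral mass balance, q = Kd*h^x; Q = n*q; rate = Q/(n*spacing*width).
Step 1 — single emitter flow (q = Kd*h^x):
  q = 3.048 * 9.120^0.5345 = 9.93418 L/hr
Step 2 — total lateral flow: Q = 41 * 9.93418 = 407.302 L/hr
Step 3 — wetted area: A = 41 * 0.4138 * 1.130 = 19.1714 m^2
Step 4 — application rate: Q/A = 407.302/19.1714 = 21.25 mm/hr
Therefore the application rate along the lateral = 21.25 mm/hr.


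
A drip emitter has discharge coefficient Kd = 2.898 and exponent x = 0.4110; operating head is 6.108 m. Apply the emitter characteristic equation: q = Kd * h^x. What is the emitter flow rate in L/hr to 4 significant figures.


q = 2.898 * 6.108^0.4110 = 6.097 L/hr
Therefore the emitter flow rate = 6.097 L/hr.


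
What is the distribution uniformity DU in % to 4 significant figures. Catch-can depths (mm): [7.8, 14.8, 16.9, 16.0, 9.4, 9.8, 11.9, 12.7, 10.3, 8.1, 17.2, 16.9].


Approach: apply the low-quarter distribution uniformity, DU = (mean of lowest quarter of readings / overall mean)*100.
sorted lowest 3 of 12: [7.8, 8.1, 9.4] -> mean = 8.43333 mm
overall mean = 12.6500 mm
DU = (8.43333/12.6500)*100 = 66.67 %
Therefore the distribution uniformity DU = 66.67 %.


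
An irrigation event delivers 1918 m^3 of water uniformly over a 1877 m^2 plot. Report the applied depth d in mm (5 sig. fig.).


Approach: apply depth from volume over area, d = (V/A)*1000.
d = (1918 / 1877) * 1000 = 1021.8 mm
Therefore the applied depth d = 1021.8 mm.


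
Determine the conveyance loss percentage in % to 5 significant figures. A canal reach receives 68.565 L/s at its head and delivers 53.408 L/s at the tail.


Approach: apply the conveyance loss ratio, loss% = ((Q_head - Q_tail)/Q_head)*100.
loss = ((68.565 - 53.408)/68.565)*100 = 22.106 %
Therefore the conveyance loss percentage = 22.106 %.


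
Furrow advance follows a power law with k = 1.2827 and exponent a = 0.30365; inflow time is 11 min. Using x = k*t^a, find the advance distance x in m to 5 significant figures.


x = 1.2827 * 11^0.30365 = 2.6567 m
Therefore the advance distance x = 2.6567 m.


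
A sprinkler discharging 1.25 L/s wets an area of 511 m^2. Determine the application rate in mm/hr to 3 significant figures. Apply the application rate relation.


Approach: apply the application rate relation, rate = (Q/A)*3600.
rate = (1.25 / 511) * 3600 = 8.81 mm/hr
Therefore the application rate = 8.81 mm/hr.


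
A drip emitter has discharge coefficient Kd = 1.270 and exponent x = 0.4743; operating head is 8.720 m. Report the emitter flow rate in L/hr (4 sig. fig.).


Approach: apply the emitter characteristic equation, q = Kd * h^x.
q = 1.270 * 8.720^0.4743 = 3.547 L/hr
Therefore the emitter flow rate = 3.547 L/hr.


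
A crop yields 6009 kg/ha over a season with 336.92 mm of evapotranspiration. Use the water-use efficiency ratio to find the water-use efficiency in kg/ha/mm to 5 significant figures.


Approach: apply the water-use efficiency ratio, WUE = yield/ET.
WUE = 6009 / 336.92 = 17.835 kg/ha/mm
Therefore the water-use efficiency = 17.835 kg/ha/mm.


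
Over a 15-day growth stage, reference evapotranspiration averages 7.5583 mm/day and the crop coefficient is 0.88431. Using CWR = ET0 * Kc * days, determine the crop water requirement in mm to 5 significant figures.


CWR = 7.5583 * 0.88431 * 15 = 100.26 mm
Therefore the crop water requirement = 100.26 mm.


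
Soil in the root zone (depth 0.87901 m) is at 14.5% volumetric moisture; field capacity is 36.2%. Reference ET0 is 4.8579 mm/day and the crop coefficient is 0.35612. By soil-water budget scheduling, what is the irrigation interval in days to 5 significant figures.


Approach: apply soil-water budget scheduling, SMD = (FC-theta)/100*depth*1000; ETc = ET0*Kc; interval = SMD/ETc.
Step 1 — soil moisture deficit:
  SMD = (36.2 - 14.5)/100 * 0.87901 * 1000 = 190.7452 mm
Step 2 — daily crop ET (ETc = ET0*Kc):
  ETc = 4.8579 * 0.35612 = 1.729995 mm/day
Step 3 — irrigation interval (SMD/ETc):
  interval = 190.7452 / 1.729995 = 110.26 days
Therefore the irrigation interval = 110.26 days.


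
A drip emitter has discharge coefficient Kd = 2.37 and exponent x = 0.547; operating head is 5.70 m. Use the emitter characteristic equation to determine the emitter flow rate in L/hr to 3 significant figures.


Approach: apply the emitter characteristic equation, q = Kd * h^x.
q = 2.37 * 5.70^0.547 = 6.14 L/hr
Therefore the emitter flow rate = 6.14 L/hr.


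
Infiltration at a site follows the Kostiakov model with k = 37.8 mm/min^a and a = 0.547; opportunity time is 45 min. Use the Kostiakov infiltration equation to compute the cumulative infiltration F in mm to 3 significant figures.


Approach: apply the Kostiakov infiltration equation, F = k*t^a.
F = 37.8 * 45^0.547 = 303 mm
Therefore the cumulative infiltration F = 303 mm.


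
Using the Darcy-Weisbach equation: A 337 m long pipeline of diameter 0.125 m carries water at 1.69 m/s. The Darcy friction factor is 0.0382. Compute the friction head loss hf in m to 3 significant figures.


Approach: apply the Darcy-Weisbach equation, hf = f*(L/D)*(v^2/(2g)).
hf = 0.0382 * (337/0.125) * (1.69^2 / (2*9.81))
hf = 15.0 m
Therefore the friction head loss hf = 15.0 m.


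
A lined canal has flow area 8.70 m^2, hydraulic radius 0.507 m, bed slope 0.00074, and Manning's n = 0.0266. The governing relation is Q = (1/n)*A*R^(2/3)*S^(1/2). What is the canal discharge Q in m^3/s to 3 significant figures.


Q = (1/0.0266) * 8.70 * 0.507^(2/3) * 0.00074^(1/2) = 5.66 m^3/s
Therefore the canal discharge Q = 5.66 m^3/s.


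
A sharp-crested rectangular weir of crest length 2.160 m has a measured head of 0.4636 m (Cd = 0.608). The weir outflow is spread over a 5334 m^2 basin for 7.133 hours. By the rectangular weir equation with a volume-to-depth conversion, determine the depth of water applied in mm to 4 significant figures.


Approach: apply the rectangular weir equation with a volume-to-depth conversion, Q = (2/3)*Cd*L*sqrt(2g)*H^1.5; d = Q*t/A * 1000.
Step 1 — weir discharge:
  Q = (2/3)*0.608*2.160*sqrt(2*9.81)*0.4636^1.5 = 1.22414 m^3/s
Step 2 — volume: V = 1.22414 * 7.133*3600 = 31434.4 m^3
Step 3 — depth: d = V/A * 1000 = 31434.4/5334 * 1000 = 5893 mm
Therefore the depth of water applied = 5893 mm.


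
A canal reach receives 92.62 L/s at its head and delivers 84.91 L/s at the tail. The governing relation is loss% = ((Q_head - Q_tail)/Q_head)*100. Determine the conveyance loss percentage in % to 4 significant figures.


loss = ((92.62 - 84.91)/92.62)*100 = 8.324 %
Therefore the conveyance loss percentage = 8.324 %.


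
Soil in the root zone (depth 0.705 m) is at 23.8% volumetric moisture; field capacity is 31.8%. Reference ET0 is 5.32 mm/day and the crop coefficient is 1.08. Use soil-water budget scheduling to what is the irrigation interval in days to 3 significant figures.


Approach: apply soil-water budget scheduling, SMD = (FC-theta)/100*depth*1000; ETc = ET0*Kc; interval = SMD/ETc.
Step 1 — soil moisture deficit:
  SMD = (31.8 - 23.8)/100 * 0.705 * 1000 = 56.400 mm
Step 2 — daily crop ET (ETc = ET0*Kc):
  ETc = 5.32 * 1.08 = 5.7456 mm/day
Step 3 — irrigation interval (SMD/ETc):
  interval = 56.400 / 5.7456 = 9.82 days
Therefore the irrigation interval = 9.82 days.


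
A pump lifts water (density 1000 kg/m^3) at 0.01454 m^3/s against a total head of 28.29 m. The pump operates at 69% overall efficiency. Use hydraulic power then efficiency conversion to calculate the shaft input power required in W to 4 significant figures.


Approach: apply hydraulic power then efficiency conversion, P = rho*g*Q*H; P_in = P/eta.
Step 1 — hydraulic power (P = rho*g*Q*H):
  P = 1000 * 9.81 * 0.01454 * 28.29 = 4035.21 W
Step 2 — input power: P_in = P/eta = 4035.21 / 0.69 = 5848 W
Therefore the shaft input power required = 5848 W.


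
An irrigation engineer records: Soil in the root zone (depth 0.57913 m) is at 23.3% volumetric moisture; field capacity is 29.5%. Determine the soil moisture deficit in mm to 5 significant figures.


Approach: apply the soil moisture deficit relation, SMD = (FC - theta)/100 * depth * 1000.
SMD = (29.5 - 23.3)/100 * 0.57913 * 1000 = 35.906 mm
Therefore the soil moisture deficit = 35.906 mm.


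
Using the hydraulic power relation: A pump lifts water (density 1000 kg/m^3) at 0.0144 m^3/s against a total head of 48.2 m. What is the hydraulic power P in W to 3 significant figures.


Approach: apply the hydraulic power relation, P = rho*g*Q*H.
P = 1000 * 9.81 * 0.0144 * 48.2 = 6810 W
Therefore the hydraulic power P = 6810 W.


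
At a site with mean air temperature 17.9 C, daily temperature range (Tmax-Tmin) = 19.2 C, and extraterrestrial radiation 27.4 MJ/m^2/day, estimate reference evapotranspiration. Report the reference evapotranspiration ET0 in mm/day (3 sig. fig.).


Approach: apply the Hargreaves-Samani method, ET0 = 0.0023*(Tmean+17.8)*sqrt(Tmax-Tmin)*0.408*Ra.
ET0 = 0.0023*(17.9+17.8)*sqrt(19.2)*0.408*27.4 = 4.02 mm/day
Therefore the reference evapotranspiration ET0 = 4.02 mm/day.


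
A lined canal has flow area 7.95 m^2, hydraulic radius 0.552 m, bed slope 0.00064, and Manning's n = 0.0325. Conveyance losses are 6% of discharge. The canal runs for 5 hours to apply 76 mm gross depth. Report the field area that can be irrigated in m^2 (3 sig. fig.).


Approach: apply Manning's equation with a conveyance and depth budget, Q = (1/n)*A*R^(2/3)*S^(1/2); Q_field = Q*(1-loss); Area = Q_field*t/(d/1000).
Step 1 — canal discharge (Manning's equation):
  Q = (1/0.0325) * 7.95 * 0.552^(2/3) * 0.00064^(1/2) = 4.1642 m^3/s
Step 2 — delivered flow: Q_field = 4.1642*(1 - 6/100) = 3.9144 m^3/s
Step 3 — volume delivered: V = 3.9144 * 5*3600 = 70459 m^3
Step 4 — area served: A = V / (depth/1000) = 70459 / 0.076 = 927000 m^2
Therefore the field area that can be irrigated = 927000 m^2.


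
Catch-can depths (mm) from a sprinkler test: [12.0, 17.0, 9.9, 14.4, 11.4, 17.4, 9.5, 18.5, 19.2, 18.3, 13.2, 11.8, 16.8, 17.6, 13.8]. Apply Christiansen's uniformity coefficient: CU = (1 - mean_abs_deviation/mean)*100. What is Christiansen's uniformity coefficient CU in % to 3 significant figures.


mean = 14.720 mm
mean |d_i - mean| = 2.9013 mm
CU = (1 - 2.9013/14.720)*100 = 80.3 %
Therefore Christiansen's uniformity coefficient CU = 80.3 %.


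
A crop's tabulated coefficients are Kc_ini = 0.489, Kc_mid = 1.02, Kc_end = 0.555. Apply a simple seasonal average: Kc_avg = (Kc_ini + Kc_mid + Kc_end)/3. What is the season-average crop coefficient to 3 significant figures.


Kc_avg = (0.489 + 1.02 + 0.555)/3 = 0.688
Therefore the season-average crop coefficient = 0.688.


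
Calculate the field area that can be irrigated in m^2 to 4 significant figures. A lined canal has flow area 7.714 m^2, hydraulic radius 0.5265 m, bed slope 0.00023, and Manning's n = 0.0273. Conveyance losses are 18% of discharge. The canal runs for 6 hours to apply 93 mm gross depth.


Approach: apply Manning's equation with a conveyance and depth budget, Q = (1/n)*A*R^(2/3)*S^(1/2); Q_field = Q*(1-loss); Area = Q_field*t/(d/1000).
Step 1 — canal discharge (Manning's equation):
  Q = (1/0.0273) * 7.714 * 0.5265^(2/3) * 0.00023^(1/2) = 2.79413 m^3/s
Step 2 — delivered flow: Q_field = 2.79413*(1 - 18/100) = 2.29119 m^3/s
Step 3 — volume delivered: V = 2.29119 * 6*3600 = 49489.6 m^3
Step 4 — area served: A = V / (depth/1000) = 49489.6 / 0.093 = 532100 m^2
Therefore the field area that can be irrigated = 532100 m^2.


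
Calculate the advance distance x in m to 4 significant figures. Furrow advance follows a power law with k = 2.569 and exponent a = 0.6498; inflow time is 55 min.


Approach: apply the power-law advance function, x = k*t^a.
x = 2.569 * 55^0.6498 = 34.73 m
Therefore the advance distance x = 34.73 m.


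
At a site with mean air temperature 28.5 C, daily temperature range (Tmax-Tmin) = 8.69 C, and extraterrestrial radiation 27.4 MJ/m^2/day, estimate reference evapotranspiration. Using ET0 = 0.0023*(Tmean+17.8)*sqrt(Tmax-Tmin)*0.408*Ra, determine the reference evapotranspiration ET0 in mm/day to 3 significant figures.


ET0 = 0.0023*(28.5+17.8)*sqrt(8.69)*0.408*27.4 = 3.51 mm/day
Therefore the reference evapotranspiration ET0 = 3.51 mm/day.


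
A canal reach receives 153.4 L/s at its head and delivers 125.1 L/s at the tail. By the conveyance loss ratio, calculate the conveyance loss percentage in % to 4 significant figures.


Approach: apply the conveyance loss ratio, loss% = ((Q_head - Q_tail)/Q_head)*100.
loss = ((153.4 - 125.1)/153.4)*100 = 18.45 %
Therefore the conveyance loss percentage = 18.45 %.


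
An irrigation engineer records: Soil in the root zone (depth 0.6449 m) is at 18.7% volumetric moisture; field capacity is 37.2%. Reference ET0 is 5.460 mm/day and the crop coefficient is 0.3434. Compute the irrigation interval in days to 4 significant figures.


Approach: apply soil-water budget scheduling, SMD = (FC-theta)/100*depth*1000; ETc = ET0*Kc; interval = SMD/ETc.
Step 1 — soil moisture deficit:
  SMD = (37.2 - 18.7)/100 * 0.6449 * 1000 = 119.307 mm
Step 2 — daily crop ET (ETc = ET0*Kc):
  ETc = 5.460 * 0.3434 = 1.87496 mm/day
Step 3 — irrigation interval (SMD/ETc):
  interval = 119.307 / 1.87496 = 63.63 days
Therefore the irrigation interval = 63.63 days.


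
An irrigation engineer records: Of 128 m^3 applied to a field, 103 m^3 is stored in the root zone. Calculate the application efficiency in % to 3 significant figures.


Approach: apply the application efficiency ratio, Ea = (stored/applied)*100.
Ea = (103/128)*100 = 80.5 %
Therefore the application efficiency = 80.5 %.


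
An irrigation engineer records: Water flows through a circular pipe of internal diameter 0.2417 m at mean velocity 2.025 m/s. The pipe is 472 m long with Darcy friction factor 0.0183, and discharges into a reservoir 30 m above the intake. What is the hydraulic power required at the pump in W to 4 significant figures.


Approach: apply continuity + Darcy-Weisbach + hydraulic power, Q = A*v; hf = f*(L/D)*(v^2/(2g)); H = static + hf; P = rho*g*Q*H.
Step 1 — flow rate (continuity, Q = A*v):
  A = pi*(0.2417/2)^2 = 0.0458821 m^2
  Q = 0.0458821 * 2.025 = 0.0929112 m^3/s
Step 2 — friction head loss (Darcy-Weisbach):
  hf = 0.0183 * (472/0.2417) * (2.025^2 / (2*9.81))
  hf = 7.46909 m
Step 3 — total head: H = 30 + 7.46909 = 37.4691 m
Step 4 — hydraulic power (P = rho*g*Q*H):
  P = 1000 * 9.81 * 0.0929112 * 37.4691 = 34150 W
Therefore the hydraulic power required at the pump = 34150 W.


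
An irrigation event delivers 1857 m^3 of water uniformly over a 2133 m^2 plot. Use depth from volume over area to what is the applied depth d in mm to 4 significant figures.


Approach: apply depth from volume over area, d = (V/A)*1000.
d = (1857 / 2133) * 1000 = 870.6 mm
Therefore the applied depth d = 870.6 mm.


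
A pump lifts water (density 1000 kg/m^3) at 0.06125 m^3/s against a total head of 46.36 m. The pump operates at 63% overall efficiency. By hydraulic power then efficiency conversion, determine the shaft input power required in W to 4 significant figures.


Approach: apply hydraulic power then efficiency conversion, P = rho*g*Q*H; P_in = P/eta.
Step 1 — hydraulic power (P = rho*g*Q*H):
  P = 1000 * 9.81 * 0.06125 * 46.36 = 27856.0 W
Step 2 — input power: P_in = P/eta = 27856.0 / 0.63 = 44220 W
Therefore the shaft input power required = 44220 W.


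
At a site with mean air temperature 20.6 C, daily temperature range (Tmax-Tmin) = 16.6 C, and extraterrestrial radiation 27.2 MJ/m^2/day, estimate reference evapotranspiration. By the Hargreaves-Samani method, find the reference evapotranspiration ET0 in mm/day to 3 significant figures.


Approach: apply the Hargreaves-Samani method, ET0 = 0.0023*(Tmean+17.8)*sqrt(Tmax-Tmin)*0.408*Ra.
ET0 = 0.0023*(20.6+17.8)*sqrt(16.6)*0.408*27.2 = 3.99 mm/day
Therefore the reference evapotranspiration ET0 = 3.99 mm/day.


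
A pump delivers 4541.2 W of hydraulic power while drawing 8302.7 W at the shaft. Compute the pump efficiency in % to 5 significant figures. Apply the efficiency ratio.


Approach: apply the efficiency ratio, eta = (P_out/P_in)*100.
eta = (4541.2 / 8302.7) * 100 = 54.695 %
Therefore the pump efficiency = 54.695 %.


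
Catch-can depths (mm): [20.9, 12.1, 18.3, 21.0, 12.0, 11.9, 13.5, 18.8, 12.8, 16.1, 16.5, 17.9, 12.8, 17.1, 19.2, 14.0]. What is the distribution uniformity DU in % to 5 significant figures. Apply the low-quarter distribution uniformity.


Approach: apply the low-quarter distribution uniformity, DU = (mean of lowest quarter of readings / overall mean)*100.
sorted lowest 4 of 16: [11.9, 12.0, 12.1, 12.8] -> mean = 12.20000 mm
overall mean = 15.93125 mm
DU = (12.20000/15.93125)*100 = 76.579 %
Therefore the distribution uniformity DU = 76.579 %.


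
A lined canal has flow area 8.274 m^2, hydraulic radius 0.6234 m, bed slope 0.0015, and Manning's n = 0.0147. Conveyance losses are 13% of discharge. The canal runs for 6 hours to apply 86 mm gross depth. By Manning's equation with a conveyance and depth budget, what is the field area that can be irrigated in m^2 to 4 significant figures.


Approach: apply Manning's equation with a conveyance and depth budget, Q = (1/n)*A*R^(2/3)*S^(1/2); Q_field = Q*(1-loss); Area = Q_field*t/(d/1000).
Step 1 — canal discharge (Manning's equation):
  Q = (1/0.0147) * 8.274 * 0.6234^(2/3) * 0.0015^(1/2) = 15.9082 m^3/s
Step 2 — delivered flow: Q_field = 15.9082*(1 - 13/100) = 13.8402 m^3/s
Step 3 — volume delivered: V = 13.8402 * 6*3600 = 298947 m^3
Step 4 — area served: A = V / (depth/1000) = 298947 / 0.086 = 3476000 m^2
Therefore the field area that can be irrigated = 3476000 m^2.


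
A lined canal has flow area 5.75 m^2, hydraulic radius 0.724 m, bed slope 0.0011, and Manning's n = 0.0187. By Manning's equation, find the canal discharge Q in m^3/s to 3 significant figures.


Approach: apply Manning's equation, Q = (1/n)*A*R^(2/3)*S^(1/2).
Q = (1/0.0187) * 5.75 * 0.724^(2/3) * 0.0011^(1/2) = 8.22 m^3/s
Therefore the canal discharge Q = 8.22 m^3/s.


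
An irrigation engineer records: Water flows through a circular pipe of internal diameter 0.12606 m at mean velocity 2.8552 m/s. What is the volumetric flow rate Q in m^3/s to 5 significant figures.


Approach: apply the continuity equation for pipe flow, Q = A * v with A = pi*(D/2)^2.
A = pi*(0.12606/2)^2 = 0.01248086 m^2
Q = 0.01248086 * 2.8552 = 0.035635 m^3/s
Therefore the volumetric flow rate Q = 0.035635 m^3/s.


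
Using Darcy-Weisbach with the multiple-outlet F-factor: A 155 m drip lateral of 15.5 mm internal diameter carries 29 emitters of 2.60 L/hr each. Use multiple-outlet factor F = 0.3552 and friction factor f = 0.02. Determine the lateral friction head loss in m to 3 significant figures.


Approach: apply Darcy-Weisbach with the multiple-outlet F-factor, Q = n*q/(3600*1000) m^3/s; v = Q/A; hf = F*f*(L/D)*(v^2/(2g)).
Q = 29*2.60/(3600*1000) = 2.0944e-05 m^3/s
A = pi*(15.5e-3/2)^2 = 1.8869e-04 m^2, so v = Q/A = 0.11100 m/s
hf = 0.3552*0.02*(155/0.0155)*(0.11100^2/(2*9.81)) = 0.0446 m
Therefore the lateral friction head loss = 0.0446 m.


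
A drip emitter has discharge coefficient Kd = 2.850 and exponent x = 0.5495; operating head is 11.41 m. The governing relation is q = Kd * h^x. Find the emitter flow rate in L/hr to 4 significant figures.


q = 2.850 * 11.41^0.5495 = 10.86 L/hr
Therefore the emitter flow rate = 10.86 L/hr.


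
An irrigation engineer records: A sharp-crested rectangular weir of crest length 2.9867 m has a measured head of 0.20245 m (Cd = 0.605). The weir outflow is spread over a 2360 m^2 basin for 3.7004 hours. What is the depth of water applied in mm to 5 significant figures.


Approach: apply the rectangular weir equation with a volume-to-depth conversion, Q = (2/3)*Cd*L*sqrt(2g)*H^1.5; d = Q*t/A * 1000.
Step 1 — weir discharge:
  Q = (2/3)*0.605*2.9867*sqrt(2*9.81)*0.20245^1.5 = 0.4860511 m^3/s
Step 2 — volume: V = 0.4860511 * 3.7004*3600 = 6474.900 m^3
Step 3 — depth: d = V/A * 1000 = 6474.900/2360 * 1000 = 2743.6 mm
Therefore the depth of water applied = 2743.6 mm.


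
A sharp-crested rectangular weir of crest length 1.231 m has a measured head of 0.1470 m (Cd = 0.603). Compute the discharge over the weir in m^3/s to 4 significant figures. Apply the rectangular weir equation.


Approach: apply the rectangular weir equation, Q = (2/3)*Cd*L*sqrt(2g)*H^1.5.
Q = (2/3)*0.603*1.231*sqrt(2*9.81)*0.1470^1.5 = 0.1235 m^3/s
Therefore the discharge over the weir = 0.1235 m^3/s.


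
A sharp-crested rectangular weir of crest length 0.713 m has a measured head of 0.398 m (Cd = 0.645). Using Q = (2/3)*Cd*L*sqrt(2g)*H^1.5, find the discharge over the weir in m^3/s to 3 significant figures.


Q = (2/3)*0.645*0.713*sqrt(2*9.81)*0.398^1.5 = 0.341 m^3/s
Therefore the discharge over the weir = 0.341 m^3/s.


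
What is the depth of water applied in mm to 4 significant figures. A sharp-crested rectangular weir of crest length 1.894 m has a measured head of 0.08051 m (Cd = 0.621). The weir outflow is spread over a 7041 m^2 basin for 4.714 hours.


Approach: apply the rectangular weir equation with a volume-to-depth conversion, Q = (2/3)*Cd*L*sqrt(2g)*H^1.5; d = Q*t/A * 1000.
Step 1 — weir discharge:
  Q = (2/3)*0.621*1.894*sqrt(2*9.81)*0.08051^1.5 = 0.0793423 m^3/s
Step 2 — volume: V = 0.0793423 * 4.714*3600 = 1346.47 m^3
Step 3 — depth: d = V/A * 1000 = 1346.47/7041 * 1000 = 191.2 mm
Therefore the depth of water applied = 191.2 mm.


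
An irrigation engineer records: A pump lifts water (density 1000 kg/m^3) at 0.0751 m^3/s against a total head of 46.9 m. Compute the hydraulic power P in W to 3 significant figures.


Approach: apply the hydraulic power relation, P = rho*g*Q*H.
P = 1000 * 9.81 * 0.0751 * 46.9 = 34600 W
Therefore the hydraulic power P = 34600 W.


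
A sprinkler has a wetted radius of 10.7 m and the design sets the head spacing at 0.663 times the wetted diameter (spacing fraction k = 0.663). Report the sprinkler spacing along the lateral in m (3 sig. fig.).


Approach: apply the sprinkler spacing rule (spacing as a fraction of wetted diameter), S = k*(2*R).
S = 0.663 * (2 * 10.7) = 14.2 m
Therefore the sprinkler spacing along the lateral = 14.2 m.


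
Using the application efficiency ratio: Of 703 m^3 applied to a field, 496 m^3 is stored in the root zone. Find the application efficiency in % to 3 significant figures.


Approach: apply the application efficiency ratio, Ea = (stored/applied)*100.
Ea = (496/703)*100 = 70.6 %
Therefore the application efficiency = 70.6 %.


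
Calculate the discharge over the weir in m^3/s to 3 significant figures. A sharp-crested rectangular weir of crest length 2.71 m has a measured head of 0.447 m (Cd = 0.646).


Approach: apply the rectangular weir equation, Q = (2/3)*Cd*L*sqrt(2g)*H^1.5.
Q = (2/3)*0.646*2.71*sqrt(2*9.81)*0.447^1.5 = 1.54 m^3/s
Therefore the discharge over the weir = 1.54 m^3/s.


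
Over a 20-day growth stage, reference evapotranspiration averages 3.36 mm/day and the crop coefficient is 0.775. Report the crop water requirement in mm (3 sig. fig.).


Approach: apply the crop water requirement relation, CWR = ET0 * Kc * days.
CWR = 3.36 * 0.775 * 20 = 52.1 mm
Therefore the crop water requirement = 52.1 mm.


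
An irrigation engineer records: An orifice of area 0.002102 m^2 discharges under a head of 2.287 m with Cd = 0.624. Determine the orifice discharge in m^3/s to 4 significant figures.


Approach: apply the orifice equation, Q = Cd*A*sqrt(2*g*h).
Q = 0.624 * 0.002102 * sqrt(2*9.81*2.287) = 0.008786 m^3/s
Therefore the orifice discharge = 0.008786 m^3/s.


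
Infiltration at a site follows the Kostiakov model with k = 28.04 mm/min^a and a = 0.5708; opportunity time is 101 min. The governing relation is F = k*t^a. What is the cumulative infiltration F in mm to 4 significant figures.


F = 28.04 * 101^0.5708 = 390.7 mm
Therefore the cumulative infiltration F = 390.7 mm.


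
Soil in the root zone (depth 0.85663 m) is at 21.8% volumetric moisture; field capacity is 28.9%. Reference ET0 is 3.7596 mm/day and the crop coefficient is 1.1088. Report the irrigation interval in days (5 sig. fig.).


Approach: apply soil-water budget scheduling, SMD = (FC-theta)/100*depth*1000; ETc = ET0*Kc; interval = SMD/ETc.
Step 1 — soil moisture deficit:
  SMD = (28.9 - 21.8)/100 * 0.85663 * 1000 = 60.82073 mm
Step 2 — daily crop ET (ETc = ET0*Kc):
  ETc = 3.7596 * 1.1088 = 4.168644 mm/day
Step 3 — irrigation interval (SMD/ETc):
  interval = 60.82073 / 4.168644 = 14.590 days
Therefore the irrigation interval = 14.590 days.


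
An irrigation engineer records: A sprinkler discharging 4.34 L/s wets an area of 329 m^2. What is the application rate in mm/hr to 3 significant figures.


Approach: apply the application rate relation, rate = (Q/A)*3600.
rate = (4.34 / 329) * 3600 = 47.5 mm/hr
Therefore the application rate = 47.5 mm/hr.


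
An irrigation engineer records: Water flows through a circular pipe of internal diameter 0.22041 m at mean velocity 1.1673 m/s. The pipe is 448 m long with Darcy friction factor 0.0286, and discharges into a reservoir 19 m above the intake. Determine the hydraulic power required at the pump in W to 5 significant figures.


Approach: apply continuity + Darcy-Weisbach + hydraulic power, Q = A*v; hf = f*(L/D)*(v^2/(2g)); H = static + hf; P = rho*g*Q*H.
Step 1 — flow rate (continuity, Q = A*v):
  A = pi*(0.22041/2)^2 = 0.03815509 m^2
  Q = 0.03815509 * 1.1673 = 0.04453844 m^3/s
Step 2 — friction head loss (Darcy-Weisbach):
  hf = 0.0286 * (448/0.22041) * (1.1673^2 / (2*9.81))
  hf = 4.037186 m
Step 3 — total head: H = 19 + 4.037186 = 23.03719 m
Step 4 — hydraulic power (P = rho*g*Q*H):
  P = 1000 * 9.81 * 0.04453844 * 23.03719 = 10065 W
Therefore the hydraulic power required at the pump = 10065 W.


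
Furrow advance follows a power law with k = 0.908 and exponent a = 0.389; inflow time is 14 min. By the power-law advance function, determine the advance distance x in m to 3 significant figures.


Approach: apply the power-law advance function, x = k*t^a.
x = 0.908 * 14^0.389 = 2.53 m
Therefore the advance distance x = 2.53 m.


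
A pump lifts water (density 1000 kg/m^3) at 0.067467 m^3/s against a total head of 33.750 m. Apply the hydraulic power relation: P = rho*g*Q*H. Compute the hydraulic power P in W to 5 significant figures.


P = 1000 * 9.81 * 0.067467 * 33.750 = 22337 W
Therefore the hydraulic power P = 22337 W.
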